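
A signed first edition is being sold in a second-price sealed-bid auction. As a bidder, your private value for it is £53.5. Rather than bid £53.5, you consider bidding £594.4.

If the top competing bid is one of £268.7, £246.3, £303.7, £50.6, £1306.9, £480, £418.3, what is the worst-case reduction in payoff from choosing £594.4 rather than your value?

£426.5

£268.7: truthful gives £0, deviation gives −£215.2 → loss £215.2.
£246.3: truthful gives £0, deviation gives −£192.8 → loss £192.8.
£303.7: truthful gives £0, deviation gives −£250.2 → loss £250.2.
£50.6: same outcome either way → loss £0.
£1306.9: same outcome either way → loss £0.
£480: truthful gives £0, deviation gives −£426.5 → loss £426.5.
£418.3: truthful gives £0, deviation gives −£364.8 → loss £364.8.
Maximum loss: £426.5.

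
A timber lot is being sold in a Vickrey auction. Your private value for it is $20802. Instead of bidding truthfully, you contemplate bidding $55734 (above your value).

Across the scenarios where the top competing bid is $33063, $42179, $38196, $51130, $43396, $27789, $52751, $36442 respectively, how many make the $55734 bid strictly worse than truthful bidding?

The deviation hurts exactly when the highest competing bid lies strictly between $20802 and $55734 — overbidding then wins at a price above your value.
$33063: inside the interval → strictly worse (loss $12261).
$42179: inside the interval → strictly worse (loss $21377).
$38196: inside the interval → strictly worse (loss $17394).
$51130: inside the interval → strictly worse (loss $30328).
$43396: inside the interval → strictly worse (loss $22594).
$27789: inside the interval → strictly worse (loss $6987).
$52751: inside the interval → strictly worse (loss $31949).
$36442: inside the interval → strictly worse (loss $15640).
Count: 8.

8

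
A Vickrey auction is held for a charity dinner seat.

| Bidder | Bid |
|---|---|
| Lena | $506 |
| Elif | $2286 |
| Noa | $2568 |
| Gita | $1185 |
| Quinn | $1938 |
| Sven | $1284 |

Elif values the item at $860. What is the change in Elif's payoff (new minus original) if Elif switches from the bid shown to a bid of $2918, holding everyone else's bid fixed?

The highest bid among the other bidders is $2568; Elif's bid doesn't change that.
Original bid $2286: Elif is not highest (top rival bid is $2568); payoff $0.
Alternative bid $2918: Elif is highest, pays the top rival bid $2568; payoff $860 − $2568 = −$1708.
Change in payoff = −$1708 − ($0) = −$1708.

−$1708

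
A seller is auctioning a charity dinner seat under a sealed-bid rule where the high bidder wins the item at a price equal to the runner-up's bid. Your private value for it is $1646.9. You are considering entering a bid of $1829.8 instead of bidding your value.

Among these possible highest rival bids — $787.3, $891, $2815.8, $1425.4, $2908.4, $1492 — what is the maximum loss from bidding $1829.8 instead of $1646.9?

$787.3: same outcome either way → loss $0.
$891: same outcome either way → loss $0.
$2815.8: same outcome either way → loss $0.
$1425.4: same outcome either way → loss $0.
$2908.4: same outcome either way → loss $0.
$1492: same outcome either way → loss $0.
Maximum loss: $0.

$0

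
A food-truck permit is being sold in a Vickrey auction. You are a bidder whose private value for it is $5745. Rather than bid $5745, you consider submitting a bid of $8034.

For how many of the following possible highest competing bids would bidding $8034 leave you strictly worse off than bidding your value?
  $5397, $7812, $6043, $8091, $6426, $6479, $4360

The deviation hurts exactly when the highest competing bid lies strictly between $5745 and $8034 — overbidding then wins at a price above your value.
$5397: below both → same outcome either way.
$7812: inside the interval → strictly worse (loss $2067).
$6043: inside the interval → strictly worse (loss $298).
$8091: above both → same outcome either way.
$6426: inside the interval → strictly worse (loss $681).
$6479: inside the interval → strictly worse (loss $734).
$4360: below both → same outcome either way.
Count: 4.

4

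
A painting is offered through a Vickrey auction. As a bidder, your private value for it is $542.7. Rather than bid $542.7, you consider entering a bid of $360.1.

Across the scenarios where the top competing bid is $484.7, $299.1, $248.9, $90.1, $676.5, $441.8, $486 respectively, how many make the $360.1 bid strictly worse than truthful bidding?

The deviation hurts exactly when the highest competing bid lies strictly between $360.1 and $542.7 — underbidding then forfeits a profitable win.
$484.7: inside the interval → strictly worse (loss $58).
$299.1: below both → same outcome either way.
$248.9: below both → same outcome either way.
$90.1: below both → same outcome either way.
$676.5: above both → same outcome either way.
$441.8: inside the interval → strictly worse (loss $100.9).
$486: inside the interval → strictly worse (loss $56.7).
Count: 3.

3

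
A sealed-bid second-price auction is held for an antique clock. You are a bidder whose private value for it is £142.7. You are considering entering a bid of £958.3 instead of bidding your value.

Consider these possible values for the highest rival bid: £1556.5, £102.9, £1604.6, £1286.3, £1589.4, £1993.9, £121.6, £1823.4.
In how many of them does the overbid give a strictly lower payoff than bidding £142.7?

The deviation hurts exactly when the highest competing bid lies strictly between £142.7 and £958.3 — overbidding then wins at a price above your value.
£1556.5: above both → same outcome either way.
£102.9: below both → same outcome either way.
£1604.6: above both → same outcome either way.
£1286.3: above both → same outcome either way.
£1589.4: above both → same outcome either way.
£1993.9: above both → same outcome either way.
£121.6: below both → same outcome either way.
£1823.4: above both → same outcome either way.
Count: 0.

0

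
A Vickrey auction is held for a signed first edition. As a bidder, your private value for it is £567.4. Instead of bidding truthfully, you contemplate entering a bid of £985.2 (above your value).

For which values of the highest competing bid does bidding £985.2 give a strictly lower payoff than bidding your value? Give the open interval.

If the competing bid is below £567.4, both bids win at the same price — no difference.
If it is above £985.2, both bids lose — no difference.
If it lies strictly between £567.4 and £985.2, bidding your value loses (payoff 0) while bidding £985.2 wins at a price above your value (payoff negative).
So the deviation strictly hurts on the open interval (£567.4, £985.2).
Because the price is fixed by the runner-up's bid, deviating from your value can only change a good outcome into a bad one — never the reverse.

(£567.4, £985.2)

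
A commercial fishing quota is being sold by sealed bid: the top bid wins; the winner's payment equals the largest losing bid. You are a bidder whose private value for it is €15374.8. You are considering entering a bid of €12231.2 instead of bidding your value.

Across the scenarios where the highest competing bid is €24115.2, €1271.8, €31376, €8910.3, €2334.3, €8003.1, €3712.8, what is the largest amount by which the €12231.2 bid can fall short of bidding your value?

€24115.2: same outcome either way → loss €0.
€1271.8: same outcome either way → loss €0.
€31376: same outcome either way → loss €0.
€8910.3: same outcome either way → loss €0.
€2334.3: same outcome either way → loss €0.
€8003.1: same outcome either way → loss €0.
€3712.8: same outcome either way → loss €0.
Maximum loss: €0.

€0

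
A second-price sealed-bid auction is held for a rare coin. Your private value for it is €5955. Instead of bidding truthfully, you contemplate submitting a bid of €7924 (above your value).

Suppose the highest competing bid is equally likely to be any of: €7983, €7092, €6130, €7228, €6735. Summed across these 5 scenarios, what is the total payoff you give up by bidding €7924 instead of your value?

€3365

The deviation costs you only when the competing bid falls strictly between €5955 and €7924; elsewhere both bids give the same outcome.
€7983: outcomes coincide → loss €0.
€7092: truthful payoff €0, deviation payoff −€1137 → loss €1137.
€6130: truthful payoff €0, deviation payoff −€175 → loss €175.
€7228: truthful payoff €0, deviation payoff −€1273 → loss €1273.
€6735: truthful payoff €0, deviation payoff −€780 → loss €780.
Total loss = €1137 + €175 + €1273 + €780 = €3365.
Truthful bidding weakly dominates here: raising your bid can only win items priced above your value, and lowering it can only forfeit items priced below.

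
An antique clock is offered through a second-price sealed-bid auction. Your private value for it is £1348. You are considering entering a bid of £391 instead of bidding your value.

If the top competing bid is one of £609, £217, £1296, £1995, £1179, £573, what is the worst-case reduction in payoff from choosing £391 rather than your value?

£609: truthful gives £739, deviation gives £0 → loss £739.
£217: same outcome either way → loss £0.
£1296: truthful gives £52, deviation gives £0 → loss £52.
£1995: same outcome either way → loss £0.
£1179: truthful gives £169, deviation gives £0 → loss £169.
£573: truthful gives £775, deviation gives £0 → loss £775.
Maximum loss: £775.

£775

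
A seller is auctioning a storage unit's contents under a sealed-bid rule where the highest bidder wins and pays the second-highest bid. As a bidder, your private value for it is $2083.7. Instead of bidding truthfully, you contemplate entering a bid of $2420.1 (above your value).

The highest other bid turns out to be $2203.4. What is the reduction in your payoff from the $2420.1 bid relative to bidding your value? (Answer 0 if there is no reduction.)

$119.7

Bidding your value $2083.7: you lose (since $2083.7 < $2203.4). Payoff $0.
Bidding $2420.1: you win and pay $2203.4. Payoff $2083.7 − $2203.4 = −$119.7.
The competing bid $2203.4 lies between your value and your inflated bid, so overbidding wins an item priced above your value.
Loss from deviating = $0 − (−$119.7) = $119.7.
Because the price is fixed by the runner-up's bid, deviating from your value can only change a good outcome into a bad one — never the reverse.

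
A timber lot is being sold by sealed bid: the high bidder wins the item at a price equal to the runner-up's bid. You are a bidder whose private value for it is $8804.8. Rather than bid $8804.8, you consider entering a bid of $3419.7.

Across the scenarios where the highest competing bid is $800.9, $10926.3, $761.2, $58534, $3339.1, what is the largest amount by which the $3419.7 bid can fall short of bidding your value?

$800.9: same outcome either way → loss $0.
$10926.3: same outcome either way → loss $0.
$761.2: same outcome either way → loss $0.
$58534: same outcome either way → loss $0.
$3339.1: same outcome either way → loss $0.
Maximum loss: $0.

$0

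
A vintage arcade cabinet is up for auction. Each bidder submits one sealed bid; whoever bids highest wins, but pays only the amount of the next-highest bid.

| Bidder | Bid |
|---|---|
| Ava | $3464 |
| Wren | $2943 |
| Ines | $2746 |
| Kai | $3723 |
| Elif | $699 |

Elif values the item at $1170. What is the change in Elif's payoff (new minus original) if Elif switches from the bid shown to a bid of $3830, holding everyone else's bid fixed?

−$2553

The highest bid among the other bidders is $3723; Elif's bid doesn't change that.
Original bid $699: Elif is not highest (top rival bid is $3723); payoff $0.
Alternative bid $3830: Elif is highest, pays the top rival bid $3723; payoff $1170 − $3723 = −$2553.
Change in payoff = −$2553 − ($0) = −$2553.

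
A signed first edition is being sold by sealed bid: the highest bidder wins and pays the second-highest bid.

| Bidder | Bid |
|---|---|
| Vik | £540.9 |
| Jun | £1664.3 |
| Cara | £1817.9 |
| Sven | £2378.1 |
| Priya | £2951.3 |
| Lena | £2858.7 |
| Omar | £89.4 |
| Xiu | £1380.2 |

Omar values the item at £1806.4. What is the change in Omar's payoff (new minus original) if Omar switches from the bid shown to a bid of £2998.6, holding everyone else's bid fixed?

The highest bid among the other bidders is £2951.3; Omar's bid doesn't change that.
Original bid £89.4: Omar is not highest (top rival bid is £2951.3); payoff £0.
Alternative bid £2998.6: Omar is highest, pays the top rival bid £2951.3; payoff £1806.4 − £2951.3 = −£1144.9.
Change in payoff = −£1144.9 − (£0) = −£1144.9.

−£1144.9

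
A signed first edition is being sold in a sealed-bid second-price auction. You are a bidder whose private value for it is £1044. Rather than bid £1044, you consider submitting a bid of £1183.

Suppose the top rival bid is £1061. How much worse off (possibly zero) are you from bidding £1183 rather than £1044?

Bidding your value £1044: you lose (since £1044 < £1061). Payoff £0.
Bidding £1183: you win and pay £1061. Payoff £1044 − £1061 = −£17.
The competing bid £1061 lies between your value and your inflated bid, so overbidding wins an item priced above your value.
Loss from deviating = £0 − (−£17) = £17.

£17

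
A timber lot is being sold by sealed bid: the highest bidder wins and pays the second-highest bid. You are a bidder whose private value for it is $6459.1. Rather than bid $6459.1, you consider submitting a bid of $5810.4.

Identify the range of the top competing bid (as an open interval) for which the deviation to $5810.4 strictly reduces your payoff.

If the competing bid is below $5810.4, both bids win at the same price — no difference.
If it is above $6459.1, both bids lose — no difference.
If it lies strictly between $5810.4 and $6459.1, bidding your value wins at a price below your value (positive payoff) while bidding $5810.4 loses (payoff 0).
So the deviation strictly hurts on the open interval ($5810.4, $6459.1).

($5810.4, $6459.1)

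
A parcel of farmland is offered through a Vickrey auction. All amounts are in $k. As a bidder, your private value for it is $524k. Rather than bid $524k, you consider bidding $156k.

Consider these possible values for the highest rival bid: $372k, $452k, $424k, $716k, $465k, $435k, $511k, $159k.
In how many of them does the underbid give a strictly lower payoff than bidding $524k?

The deviation hurts exactly when the highest competing bid lies strictly between $156k and $524k — underbidding then forfeits a profitable win.
$372k: inside the interval → strictly worse (loss $152k).
$452k: inside the interval → strictly worse (loss $72k).
$424k: inside the interval → strictly worse (loss $100k).
$716k: above both → same outcome either way.
$465k: inside the interval → strictly worse (loss $59k).
$435k: inside the interval → strictly worse (loss $89k).
$511k: inside the interval → strictly worse (loss $13k).
$159k: inside the interval → strictly worse (loss $365k).
Count: 7.

7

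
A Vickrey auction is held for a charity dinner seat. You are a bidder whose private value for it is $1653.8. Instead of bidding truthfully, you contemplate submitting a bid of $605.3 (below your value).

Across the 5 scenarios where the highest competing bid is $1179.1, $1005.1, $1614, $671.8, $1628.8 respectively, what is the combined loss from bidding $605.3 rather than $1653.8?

$2170.2

The deviation costs you only when the competing bid falls strictly between $605.3 and $1653.8; elsewhere both bids give the same outcome.
$1179.1: truthful payoff $474.7, deviation payoff $0 → loss $474.7.
$1005.1: truthful payoff $648.7, deviation payoff $0 → loss $648.7.
$1614: truthful payoff $39.8, deviation payoff $0 → loss $39.8.
$671.8: truthful payoff $982, deviation payoff $0 → loss $982.
$1628.8: truthful payoff $25, deviation payoff $0 → loss $25.
Total loss = $474.7 + $648.7 + $39.8 + $982 + $25 = $2170.2.
In a second-price auction your bid sets only whether you win, not what you pay, so bidding your true value is weakly dominant.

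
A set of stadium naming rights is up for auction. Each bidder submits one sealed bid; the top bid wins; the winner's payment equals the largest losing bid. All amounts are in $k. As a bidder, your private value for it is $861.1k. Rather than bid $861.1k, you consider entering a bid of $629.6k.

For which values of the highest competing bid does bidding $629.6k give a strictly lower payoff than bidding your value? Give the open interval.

If the competing bid is below $629.6k, both bids win at the same price — no difference.
If it is above $861.1k, both bids lose — no difference.
If it lies strictly between $629.6k and $861.1k, bidding your value wins at a price below your value (positive payoff) while bidding $629.6k loses (payoff 0).
So the deviation strictly hurts on the open interval ($629.6k, $861.1k).

($629.6k, $861.1k)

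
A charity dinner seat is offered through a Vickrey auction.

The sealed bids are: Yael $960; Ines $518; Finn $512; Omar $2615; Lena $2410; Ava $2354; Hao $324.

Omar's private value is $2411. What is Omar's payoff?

$1

Highest bid: Omar at $2615, so Omar wins.
Second-highest bid: Lena at $2410 — that is the price the winner pays.
Omar's payoff = value − price = $2411 − $2410 = $1.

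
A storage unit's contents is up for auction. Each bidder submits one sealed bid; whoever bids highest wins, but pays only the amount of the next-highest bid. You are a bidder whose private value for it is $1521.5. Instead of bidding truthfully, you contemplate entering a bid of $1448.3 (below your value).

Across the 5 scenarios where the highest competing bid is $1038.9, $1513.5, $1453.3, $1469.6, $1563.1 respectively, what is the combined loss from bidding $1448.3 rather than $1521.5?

The deviation costs you only when the competing bid falls strictly between $1448.3 and $1521.5; elsewhere both bids give the same outcome.
$1038.9: outcomes coincide → loss $0.
$1513.5: truthful payoff $8, deviation payoff $0 → loss $8.
$1453.3: truthful payoff $68.2, deviation payoff $0 → loss $68.2.
$1469.6: truthful payoff $51.9, deviation payoff $0 → loss $51.9.
$1563.1: outcomes coincide → loss $0.
Total loss = $8 + $68.2 + $51.9 = $128.1.

$128.1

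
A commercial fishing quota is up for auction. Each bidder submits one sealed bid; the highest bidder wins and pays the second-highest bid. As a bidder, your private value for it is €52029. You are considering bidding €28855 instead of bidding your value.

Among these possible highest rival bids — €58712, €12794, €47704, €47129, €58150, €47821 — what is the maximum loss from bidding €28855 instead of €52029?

€58712: same outcome either way → loss €0.
€12794: same outcome either way → loss €0.
€47704: truthful gives €4325, deviation gives €0 → loss €4325.
€47129: truthful gives €4900, deviation gives €0 → loss €4900.
€58150: same outcome either way → loss €0.
€47821: truthful gives €4208, deviation gives €0 → loss €4208.
Maximum loss: €4900.

€4900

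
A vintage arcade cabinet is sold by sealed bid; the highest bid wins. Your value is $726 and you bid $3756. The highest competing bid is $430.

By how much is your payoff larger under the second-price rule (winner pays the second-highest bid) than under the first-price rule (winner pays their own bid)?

$3326

You have the highest bid, so you win under either rule.
Second-price: pay $430 → payoff $296.
First-price: pay your own bid $3756 → payoff −$3030.
Difference = $296 − (−$3030) = $3326.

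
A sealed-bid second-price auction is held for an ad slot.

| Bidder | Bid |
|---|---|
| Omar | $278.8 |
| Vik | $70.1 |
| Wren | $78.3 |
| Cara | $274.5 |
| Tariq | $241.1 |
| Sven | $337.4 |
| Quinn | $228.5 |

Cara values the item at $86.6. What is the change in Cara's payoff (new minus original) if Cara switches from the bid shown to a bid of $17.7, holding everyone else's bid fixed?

The highest bid among the other bidders is $337.4; Cara's bid doesn't change that.
Original bid $274.5: Cara is not highest (top rival bid is $337.4); payoff $0.
Alternative bid $17.7: Cara is not highest (top rival bid is $337.4); payoff $0.
Change in payoff = $0 − ($0) = $0.

$0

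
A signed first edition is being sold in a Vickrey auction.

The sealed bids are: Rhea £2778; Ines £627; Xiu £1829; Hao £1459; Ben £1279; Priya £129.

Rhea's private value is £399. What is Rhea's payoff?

−£1430

Highest bid: Rhea at £2778, so Rhea wins.
Second-highest bid: Xiu at £1829 — that is the price the winner pays.
Rhea's payoff = value − price = £399 − £1829 = −£1430.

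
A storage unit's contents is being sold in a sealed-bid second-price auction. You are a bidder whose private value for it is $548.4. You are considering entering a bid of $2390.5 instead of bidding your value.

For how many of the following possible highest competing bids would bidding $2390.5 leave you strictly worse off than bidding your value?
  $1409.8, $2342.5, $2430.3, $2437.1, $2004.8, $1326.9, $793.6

5

The deviation hurts exactly when the highest competing bid lies strictly between $548.4 and $2390.5 — overbidding then wins at a price above your value.
$1409.8: inside the interval → strictly worse (loss $861.4).
$2342.5: inside the interval → strictly worse (loss $1794.1).
$2430.3: above both → same outcome either way.
$2437.1: above both → same outcome either way.
$2004.8: inside the interval → strictly worse (loss $1456.4).
$1326.9: inside the interval → strictly worse (loss $778.5).
$793.6: inside the interval → strictly worse (loss $245.2).
Count: 5.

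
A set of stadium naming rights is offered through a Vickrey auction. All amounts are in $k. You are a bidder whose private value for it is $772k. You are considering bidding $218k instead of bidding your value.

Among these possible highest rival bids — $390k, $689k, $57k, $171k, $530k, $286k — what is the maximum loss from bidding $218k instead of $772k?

$390k: truthful gives $382k, deviation gives $0k → loss $382k.
$689k: truthful gives $83k, deviation gives $0k → loss $83k.
$57k: same outcome either way → loss $0k.
$171k: same outcome either way → loss $0k.
$530k: truthful gives $242k, deviation gives $0k → loss $242k.
$286k: truthful gives $486k, deviation gives $0k → loss $486k.
Maximum loss: $486k.

$486k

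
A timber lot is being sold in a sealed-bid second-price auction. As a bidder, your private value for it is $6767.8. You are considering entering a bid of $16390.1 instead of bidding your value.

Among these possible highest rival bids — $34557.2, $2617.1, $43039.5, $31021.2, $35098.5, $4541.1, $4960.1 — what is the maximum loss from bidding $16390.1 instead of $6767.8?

$34557.2: same outcome either way → loss $0.
$2617.1: same outcome either way → loss $0.
$43039.5: same outcome either way → loss $0.
$31021.2: same outcome either way → loss $0.
$35098.5: same outcome either way → loss $0.
$4541.1: same outcome either way → loss $0.
$4960.1: same outcome either way → loss $0.
Maximum loss: $0.

$0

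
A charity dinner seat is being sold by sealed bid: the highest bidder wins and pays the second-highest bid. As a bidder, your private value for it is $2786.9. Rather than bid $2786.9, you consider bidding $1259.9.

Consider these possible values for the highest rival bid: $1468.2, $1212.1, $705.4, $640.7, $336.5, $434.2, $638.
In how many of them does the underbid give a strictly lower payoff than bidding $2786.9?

The deviation hurts exactly when the highest competing bid lies strictly between $1259.9 and $2786.9 — underbidding then forfeits a profitable win.
$1468.2: inside the interval → strictly worse (loss $1318.7).
$1212.1: below both → same outcome either way.
$705.4: below both → same outcome either way.
$640.7: below both → same outcome either way.
$336.5: below both → same outcome either way.
$434.2: below both → same outcome either way.
$638: below both → same outcome either way.
Count: 1.

1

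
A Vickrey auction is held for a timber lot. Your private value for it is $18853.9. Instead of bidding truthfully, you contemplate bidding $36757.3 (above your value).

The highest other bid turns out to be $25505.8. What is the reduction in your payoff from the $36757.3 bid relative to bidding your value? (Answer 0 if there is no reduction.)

Bidding your value $18853.9: you lose (since $18853.9 < $25505.8). Payoff $0.
Bidding $36757.3: you win and pay $25505.8. Payoff $18853.9 − $25505.8 = −$6651.9.
The competing bid $25505.8 lies between your value and your inflated bid, so overbidding wins an item priced above your value.
Loss from deviating = $0 − (−$6651.9) = $6651.9.
In a second-price auction your bid sets only whether you win, not what you pay, so bidding your true value is weakly dominant.

$6651.9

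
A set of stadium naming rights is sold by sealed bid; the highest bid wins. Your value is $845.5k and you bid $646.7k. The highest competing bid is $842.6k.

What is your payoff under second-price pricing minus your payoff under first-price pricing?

Your bid $646.7k is below $842.6k, so you lose under either rule.
Payoff is $0k in both cases; difference = $0k.

$0k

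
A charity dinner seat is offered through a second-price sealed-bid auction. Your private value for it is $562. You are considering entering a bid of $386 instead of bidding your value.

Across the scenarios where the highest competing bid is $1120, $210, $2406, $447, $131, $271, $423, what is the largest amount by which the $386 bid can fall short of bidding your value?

$1120: same outcome either way → loss $0.
$210: same outcome either way → loss $0.
$2406: same outcome either way → loss $0.
$447: truthful gives $115, deviation gives $0 → loss $115.
$131: same outcome either way → loss $0.
$271: same outcome either way → loss $0.
$423: truthful gives $139, deviation gives $0 → loss $139.
Maximum loss: $139.

$139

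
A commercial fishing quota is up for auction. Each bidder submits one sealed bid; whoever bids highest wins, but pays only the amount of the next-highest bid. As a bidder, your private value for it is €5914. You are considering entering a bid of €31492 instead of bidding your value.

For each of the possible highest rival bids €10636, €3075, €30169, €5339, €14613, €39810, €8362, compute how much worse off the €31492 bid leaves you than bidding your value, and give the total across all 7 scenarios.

€40124

The deviation costs you only when the competing bid falls strictly between €5914 and €31492; elsewhere both bids give the same outcome.
€10636: truthful payoff €0, deviation payoff −€4722 → loss €4722.
€3075: outcomes coincide → loss €0.
€30169: truthful payoff €0, deviation payoff −€24255 → loss €24255.
€5339: outcomes coincide → loss €0.
€14613: truthful payoff €0, deviation payoff −€8699 → loss €8699.
€39810: outcomes coincide → loss €0.
€8362: truthful payoff €0, deviation payoff −€2448 → loss €2448.
Total loss = €4722 + €24255 + €8699 + €2448 = €40124.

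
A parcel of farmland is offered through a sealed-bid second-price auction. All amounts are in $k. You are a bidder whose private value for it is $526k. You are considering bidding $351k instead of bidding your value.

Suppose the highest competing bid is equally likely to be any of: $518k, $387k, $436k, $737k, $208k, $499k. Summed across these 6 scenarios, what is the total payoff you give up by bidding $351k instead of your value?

The deviation costs you only when the competing bid falls strictly between $351k and $526k; elsewhere both bids give the same outcome.
$518k: truthful payoff $8k, deviation payoff $0k → loss $8k.
$387k: truthful payoff $139k, deviation payoff $0k → loss $139k.
$436k: truthful payoff $90k, deviation payoff $0k → loss $90k.
$737k: outcomes coincide → loss $0k.
$208k: outcomes coincide → loss $0k.
$499k: truthful payoff $27k, deviation payoff $0k → loss $27k.
Total loss = $8k + $139k + $90k + $27k = $264k.

$264k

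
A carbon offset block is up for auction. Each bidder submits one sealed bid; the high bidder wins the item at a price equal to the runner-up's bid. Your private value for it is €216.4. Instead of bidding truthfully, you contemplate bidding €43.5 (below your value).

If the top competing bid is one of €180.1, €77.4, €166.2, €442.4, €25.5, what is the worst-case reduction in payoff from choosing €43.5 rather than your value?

€180.1: truthful gives €36.3, deviation gives €0 → loss €36.3.
€77.4: truthful gives €139, deviation gives €0 → loss €139.
€166.2: truthful gives €50.2, deviation gives €0 → loss €50.2.
€442.4: same outcome either way → loss €0.
€25.5: same outcome either way → loss €0.
Maximum loss: €139.

€139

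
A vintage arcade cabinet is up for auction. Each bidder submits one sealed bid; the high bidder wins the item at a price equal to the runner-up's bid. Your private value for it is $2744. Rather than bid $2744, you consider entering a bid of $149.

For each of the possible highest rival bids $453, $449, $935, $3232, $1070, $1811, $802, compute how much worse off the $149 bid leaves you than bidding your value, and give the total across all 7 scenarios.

$10944

The deviation costs you only when the competing bid falls strictly between $149 and $2744; elsewhere both bids give the same outcome.
$453: truthful payoff $2291, deviation payoff $0 → loss $2291.
$449: truthful payoff $2295, deviation payoff $0 → loss $2295.
$935: truthful payoff $1809, deviation payoff $0 → loss $1809.
$3232: outcomes coincide → loss $0.
$1070: truthful payoff $1674, deviation payoff $0 → loss $1674.
$1811: truthful payoff $933, deviation payoff $0 → loss $933.
$802: truthful payoff $1942, deviation payoff $0 → loss $1942.
Total loss = $2291 + $2295 + $1809 + $1674 + $933 + $1942 = $10944.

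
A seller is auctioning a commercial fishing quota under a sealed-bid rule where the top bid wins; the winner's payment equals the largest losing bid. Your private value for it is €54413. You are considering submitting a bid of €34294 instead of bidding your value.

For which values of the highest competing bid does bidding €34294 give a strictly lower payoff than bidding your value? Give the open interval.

If the competing bid is below €34294, both bids win at the same price — no difference.
If it is above €54413, both bids lose — no difference.
If it lies strictly between €34294 and €54413, bidding your value wins at a price below your value (positive payoff) while bidding €34294 loses (payoff 0).
So the deviation strictly hurts on the open interval (€34294, €54413).

(€34294, €54413)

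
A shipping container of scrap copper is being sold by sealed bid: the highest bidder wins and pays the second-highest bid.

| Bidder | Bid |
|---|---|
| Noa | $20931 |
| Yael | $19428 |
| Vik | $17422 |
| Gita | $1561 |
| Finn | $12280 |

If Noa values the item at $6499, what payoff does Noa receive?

−$12929

Highest bid: Noa at $20931, so Noa wins.
Second-highest bid: Yael at $19428 — that is the price the winner pays.
Noa's payoff = value − price = $6499 − $19428 = −$12929.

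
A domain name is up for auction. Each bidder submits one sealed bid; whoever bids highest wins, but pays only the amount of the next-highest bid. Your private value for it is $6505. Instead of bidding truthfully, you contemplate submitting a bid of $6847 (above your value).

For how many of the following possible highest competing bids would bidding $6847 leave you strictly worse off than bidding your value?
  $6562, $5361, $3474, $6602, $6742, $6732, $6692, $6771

6

The deviation hurts exactly when the highest competing bid lies strictly between $6505 and $6847 — overbidding then wins at a price above your value.
$6562: inside the interval → strictly worse (loss $57).
$5361: below both → same outcome either way.
$3474: below both → same outcome either way.
$6602: inside the interval → strictly worse (loss $97).
$6742: inside the interval → strictly worse (loss $237).
$6732: inside the interval → strictly worse (loss $227).
$6692: inside the interval → strictly worse (loss $187).
$6771: inside the interval → strictly worse (loss $266).
Count: 6.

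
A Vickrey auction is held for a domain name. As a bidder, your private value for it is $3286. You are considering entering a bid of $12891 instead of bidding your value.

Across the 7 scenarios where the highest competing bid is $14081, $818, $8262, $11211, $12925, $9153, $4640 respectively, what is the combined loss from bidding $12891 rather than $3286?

The deviation costs you only when the competing bid falls strictly between $3286 and $12891; elsewhere both bids give the same outcome.
$14081: outcomes coincide → loss $0.
$818: outcomes coincide → loss $0.
$8262: truthful payoff $0, deviation payoff −$4976 → loss $4976.
$11211: truthful payoff $0, deviation payoff −$7925 → loss $7925.
$12925: outcomes coincide → loss $0.
$9153: truthful payoff $0, deviation payoff −$5867 → loss $5867.
$4640: truthful payoff $0, deviation payoff −$1354 → loss $1354.
Total loss = $4976 + $7925 + $5867 + $1354 = $20122.

$20122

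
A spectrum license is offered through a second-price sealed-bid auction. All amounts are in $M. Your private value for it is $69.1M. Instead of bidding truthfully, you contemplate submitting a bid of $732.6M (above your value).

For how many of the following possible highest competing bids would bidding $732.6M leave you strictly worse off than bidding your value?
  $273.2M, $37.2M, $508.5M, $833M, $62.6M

The deviation hurts exactly when the highest competing bid lies strictly between $69.1M and $732.6M — overbidding then wins at a price above your value.
$273.2M: inside the interval → strictly worse (loss $204.1M).
$37.2M: below both → same outcome either way.
$508.5M: inside the interval → strictly worse (loss $439.4M).
$833M: above both → same outcome either way.
$62.6M: below both → same outcome either way.
Count: 2.

2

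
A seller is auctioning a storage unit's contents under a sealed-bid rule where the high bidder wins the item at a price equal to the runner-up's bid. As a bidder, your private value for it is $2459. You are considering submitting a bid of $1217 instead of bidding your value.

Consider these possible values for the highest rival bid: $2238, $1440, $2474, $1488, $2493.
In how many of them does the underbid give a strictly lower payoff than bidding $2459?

The deviation hurts exactly when the highest competing bid lies strictly between $1217 and $2459 — underbidding then forfeits a profitable win.
$2238: inside the interval → strictly worse (loss $221).
$1440: inside the interval → strictly worse (loss $1019).
$2474: above both → same outcome either way.
$1488: inside the interval → strictly worse (loss $971).
$2493: above both → same outcome either way.
Count: 3.

3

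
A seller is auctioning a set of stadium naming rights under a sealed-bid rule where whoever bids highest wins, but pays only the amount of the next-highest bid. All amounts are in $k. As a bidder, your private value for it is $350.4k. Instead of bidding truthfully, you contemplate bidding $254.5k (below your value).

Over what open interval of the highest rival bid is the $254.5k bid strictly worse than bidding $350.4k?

($254.5k, $350.4k)

If the competing bid is below $254.5k, both bids win at the same price — no difference.
If it is above $350.4k, both bids lose — no difference.
If it lies strictly between $254.5k and $350.4k, bidding your value wins at a price below your value (positive payoff) while bidding $254.5k loses (payoff 0).
So the deviation strictly hurts on the open interval ($254.5k, $350.4k).
Truthful bidding weakly dominates here: raising your bid can only win items priced above your value, and lowering it can only forfeit items priced below.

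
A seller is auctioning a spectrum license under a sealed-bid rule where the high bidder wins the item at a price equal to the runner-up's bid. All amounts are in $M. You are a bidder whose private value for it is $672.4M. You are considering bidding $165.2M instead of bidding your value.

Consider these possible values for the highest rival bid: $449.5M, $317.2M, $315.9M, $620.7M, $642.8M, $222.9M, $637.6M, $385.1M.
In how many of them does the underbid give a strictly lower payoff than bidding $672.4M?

8

The deviation hurts exactly when the highest competing bid lies strictly between $165.2M and $672.4M — underbidding then forfeits a profitable win.
$449.5M: inside the interval → strictly worse (loss $222.9M).
$317.2M: inside the interval → strictly worse (loss $355.2M).
$315.9M: inside the interval → strictly worse (loss $356.5M).
$620.7M: inside the interval → strictly worse (loss $51.7M).
$642.8M: inside the interval → strictly worse (loss $29.6M).
$222.9M: inside the interval → strictly worse (loss $449.5M).
$637.6M: inside the interval → strictly worse (loss $34.8M).
$385.1M: inside the interval → strictly worse (loss $287.3M).
Count: 8.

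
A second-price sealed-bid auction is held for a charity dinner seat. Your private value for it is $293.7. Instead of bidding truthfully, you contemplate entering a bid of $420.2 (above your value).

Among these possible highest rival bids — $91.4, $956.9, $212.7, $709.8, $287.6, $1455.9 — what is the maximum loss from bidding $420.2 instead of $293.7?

$91.4: same outcome either way → loss $0.
$956.9: same outcome either way → loss $0.
$212.7: same outcome either way → loss $0.
$709.8: same outcome either way → loss $0.
$287.6: same outcome either way → loss $0.
$1455.9: same outcome either way → loss $0.
Maximum loss: $0.

$0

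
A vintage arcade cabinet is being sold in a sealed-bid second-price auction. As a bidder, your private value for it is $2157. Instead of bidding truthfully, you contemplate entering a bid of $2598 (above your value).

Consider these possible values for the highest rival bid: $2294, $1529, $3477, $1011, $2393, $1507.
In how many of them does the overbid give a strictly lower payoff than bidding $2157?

The deviation hurts exactly when the highest competing bid lies strictly between $2157 and $2598 — overbidding then wins at a price above your value.
$2294: inside the interval → strictly worse (loss $137).
$1529: below both → same outcome either way.
$3477: above both → same outcome either way.
$1011: below both → same outcome either way.
$2393: inside the interval → strictly worse (loss $236).
$1507: below both → same outcome either way.
Count: 2.

2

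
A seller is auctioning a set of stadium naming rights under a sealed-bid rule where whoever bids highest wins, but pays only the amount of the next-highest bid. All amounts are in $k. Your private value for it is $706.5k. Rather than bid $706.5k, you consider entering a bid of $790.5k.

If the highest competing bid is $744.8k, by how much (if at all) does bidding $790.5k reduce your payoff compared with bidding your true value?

$38.3k

Bidding your value $706.5k: you lose (since $706.5k < $744.8k). Payoff $0k.
Bidding $790.5k: you win and pay $744.8k. Payoff $706.5k − $744.8k = −$38.3k.
The competing bid $744.8k lies between your value and your inflated bid, so overbidding wins an item priced above your value.
Loss from deviating = $0k − (−$38.3k) = $38.3k.
Because the price is fixed by the runner-up's bid, deviating from your value can only change a good outcome into a bad one — never the reverse.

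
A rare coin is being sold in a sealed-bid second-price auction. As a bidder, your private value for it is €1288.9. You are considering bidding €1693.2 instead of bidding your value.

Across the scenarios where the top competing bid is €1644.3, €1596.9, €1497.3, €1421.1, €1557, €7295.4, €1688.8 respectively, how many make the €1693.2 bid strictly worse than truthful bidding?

6

The deviation hurts exactly when the highest competing bid lies strictly between €1288.9 and €1693.2 — overbidding then wins at a price above your value.
€1644.3: inside the interval → strictly worse (loss €355.4).
€1596.9: inside the interval → strictly worse (loss €308).
€1497.3: inside the interval → strictly worse (loss €208.4).
€1421.1: inside the interval → strictly worse (loss €132.2).
€1557: inside the interval → strictly worse (loss €268.1).
€7295.4: above both → same outcome either way.
€1688.8: inside the interval → strictly worse (loss €399.9).
Count: 6.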